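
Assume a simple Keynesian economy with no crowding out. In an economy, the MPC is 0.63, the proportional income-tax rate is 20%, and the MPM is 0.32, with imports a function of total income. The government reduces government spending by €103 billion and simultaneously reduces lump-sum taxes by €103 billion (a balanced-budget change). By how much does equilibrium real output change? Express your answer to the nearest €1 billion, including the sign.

−€47 billion

Expenditure multiplier = 1/(1 − c(1−t) + m) = 1/(1 − 0.63×0.8 + 0.32) = 1/0.816 ≈ 1.225.
ΔG contributes k·ΔG = (−€103 billion) / 0.816 ≈ −€126.2 billion.
ΔT of −€103 billion changes first-round spending by −c·ΔT = +€64.89 billion, contributing k·(−c·ΔT) = (+€64.89 billion) / 0.816 ≈ +€79.5 billion.
Net ΔY = k(ΔG − c·ΔT) = (−€38.11 billion) / 0.816 ≈ −€47 billion.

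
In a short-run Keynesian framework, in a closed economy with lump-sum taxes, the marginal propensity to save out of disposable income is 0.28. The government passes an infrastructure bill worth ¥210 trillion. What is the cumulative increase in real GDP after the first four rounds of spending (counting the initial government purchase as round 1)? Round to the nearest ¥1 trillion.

¥548 trillion

MPC = 1 − MPS = 1 − 0.28 = 0.72.
Round 1 adds ΔG = ¥210 trillion; each later round is MPC = 0.72 times the previous.
After 4 rounds: 210 + 151.2 + 108.864 + 78.38208 = ΔG·(1 − c^4)/(1 − c) = 210 × (1 − 0.26873856)/0.28 ≈ ¥548 trillion.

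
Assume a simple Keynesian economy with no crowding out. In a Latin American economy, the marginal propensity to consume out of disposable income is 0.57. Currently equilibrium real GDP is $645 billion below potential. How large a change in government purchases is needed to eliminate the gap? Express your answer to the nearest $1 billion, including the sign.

Spending multiplier = 1/(1 − MPC) = 1/(1 − 0.57) = 1/0.43 ≈ 2.326.
Need ΔY = +$645 billion, so ΔG = ΔY/k = (+$645 billion) × 0.43 ≈ +$277 billion.
The government should increase government purchases by $277 billion.

+$277 billion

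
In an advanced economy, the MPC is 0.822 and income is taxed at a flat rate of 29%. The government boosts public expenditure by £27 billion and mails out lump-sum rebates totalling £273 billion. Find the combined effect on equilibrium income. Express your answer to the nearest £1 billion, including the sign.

Expenditure multiplier = 1/(1 − c(1−t)) = 1/(1 − 0.822×0.71) = 1/0.41638 ≈ 2.402.
ΔG contributes k·ΔG = (+£27 billion) / 0.41638 ≈ +£64.8 billion.
ΔT of −£273 billion changes first-round spending by −c·ΔT = +£224.406 billion, contributing k·(−c·ΔT) = (+£224.406 billion) / 0.41638 ≈ +£538.9 billion.
Net ΔY = k(ΔG − c·ΔT) = (+£251.406 billion) / 0.41638 ≈ +£604 billion.

+£604 billion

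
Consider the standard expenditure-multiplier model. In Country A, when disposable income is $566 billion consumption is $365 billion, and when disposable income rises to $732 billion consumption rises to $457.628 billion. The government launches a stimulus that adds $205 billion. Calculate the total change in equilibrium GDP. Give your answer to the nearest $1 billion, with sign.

+$464 billion

MPC = ΔC/ΔYd = (457.628 − 365)/(732 − 566) = 92.628/166 = 0.558.
Expenditure multiplier = 1/(1 − MPC) = 1/(1 − 0.558) = 1/0.442 ≈ 2.262.
ΔY = k × ΔG = (+$205 billion) / 0.442 ≈ +$464 billion.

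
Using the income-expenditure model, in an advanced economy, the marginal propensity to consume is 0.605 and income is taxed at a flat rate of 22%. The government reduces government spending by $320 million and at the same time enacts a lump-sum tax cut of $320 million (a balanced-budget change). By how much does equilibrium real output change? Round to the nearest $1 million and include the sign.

−$239 million

Expenditure multiplier = 1/(1 − c(1−t)) = 1/(1 − 0.605×0.78) = 1/0.5281 ≈ 1.894.
ΔG contributes k·ΔG = (−$320 million) / 0.5281 ≈ −$605.9 million.
ΔT of −$320 million changes first-round spending by −c·ΔT = +$193.6 million, contributing k·(−c·ΔT) = (+$193.6 million) / 0.5281 ≈ +$366.6 million.
Net ΔY = k(ΔG − c·ΔT) = (−$126.4 million) / 0.5281 ≈ −$239 million.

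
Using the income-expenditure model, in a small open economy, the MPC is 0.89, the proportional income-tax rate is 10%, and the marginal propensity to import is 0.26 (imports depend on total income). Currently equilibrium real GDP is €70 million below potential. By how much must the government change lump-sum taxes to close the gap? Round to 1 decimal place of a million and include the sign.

Spending multiplier = 1/(1 − c(1−t) + m) = 1/(1 − 0.89×0.9 + 0.26) = 1/0.459 ≈ 2.179.
Tax multiplier = −c·k = −0.89/0.459 ≈ −1.939. Need ΔY = +€70 million, so ΔT = ΔY/(−c·k) = −(+€70 million) × 0.459 / 0.89 ≈ −€36.1 million.
The government should cut lump-sum taxes by €36.1 million.

−€36.1 million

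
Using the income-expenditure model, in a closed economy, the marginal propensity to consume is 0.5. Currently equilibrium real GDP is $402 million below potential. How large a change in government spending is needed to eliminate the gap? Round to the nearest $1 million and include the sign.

+$201 million

Spending multiplier = 1/(1 − MPC) = 1/(1 − 0.5) = 1/0.5 = 2.
Need ΔY = +$402 million, so ΔG = ΔY/k = (+$402 million) × 0.5 = +$201 million.
The government should increase government spending by $201 million.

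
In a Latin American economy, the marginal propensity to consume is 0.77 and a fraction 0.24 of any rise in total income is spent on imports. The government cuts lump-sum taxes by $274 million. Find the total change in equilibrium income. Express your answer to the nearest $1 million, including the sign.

+$449 million

A lump-sum tax change of −$274 million shifts disposable income by +$274 million; first-round consumption changes by −c × ΔT = −0.77 × (−$274 million) = +$210.98 million.
Expenditure multiplier = 1/(1 − c + m) = 1/(1 − 0.77 + 0.24) = 1/0.47 ≈ 2.128.
The tax multiplier is −c × k ≈ −1.638, so ΔY = k × (−c·ΔT) = (+$210.98 million) / 0.47 ≈ +$449 million.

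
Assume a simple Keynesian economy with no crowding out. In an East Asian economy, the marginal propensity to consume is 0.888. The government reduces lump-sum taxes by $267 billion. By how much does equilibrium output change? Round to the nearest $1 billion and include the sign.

+$2,117 billion

A lump-sum tax change of −$267 billion shifts disposable income by +$267 billion; first-round consumption changes by −c × ΔT = −0.888 × (−$267 billion) = +$237.096 billion.
Expenditure multiplier = 1/(1 − MPC) = 1/(1 − 0.888) = 1/0.112 ≈ 8.929.
The tax multiplier is −c × k ≈ −7.929, so ΔY = k × (−c·ΔT) = (+$237.096 billion) / 0.112 ≈ +$2,117 billion.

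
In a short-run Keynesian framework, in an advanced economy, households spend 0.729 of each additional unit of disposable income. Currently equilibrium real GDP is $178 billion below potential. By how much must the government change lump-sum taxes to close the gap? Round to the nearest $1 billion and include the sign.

Spending multiplier = 1/(1 − MPC) = 1/(1 − 0.729) = 1/0.271 ≈ 3.69.
Tax multiplier = −c·k = −0.729/0.271 ≈ −2.69. Need ΔY = +$178 billion, so ΔT = ΔY/(−c·k) = −(+$178 billion) × 0.271 / 0.729 ≈ −$66 billion.
The government should cut lump-sum taxes by $66 billion.

−$66 billion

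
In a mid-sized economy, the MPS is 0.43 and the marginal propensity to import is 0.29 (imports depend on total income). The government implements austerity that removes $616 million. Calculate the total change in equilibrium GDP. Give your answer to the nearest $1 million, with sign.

MPC = 1 − MPS = 1 − 0.43 = 0.57.
Spending multiplier = 1/(1 − c + m) = 1/(1 − 0.57 + 0.29) = 1/0.72 ≈ 1.389.
ΔY = k × ΔG = (−$616 million) / 0.72 ≈ −$856 million.

−$856 million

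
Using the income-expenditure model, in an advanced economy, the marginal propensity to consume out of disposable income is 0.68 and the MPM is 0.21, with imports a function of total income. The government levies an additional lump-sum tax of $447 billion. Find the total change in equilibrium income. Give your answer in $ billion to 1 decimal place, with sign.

−$573.5 billion

A lump-sum tax change of +$447 billion shifts disposable income by −$447 billion; first-round consumption changes by −c × ΔT = −0.68 × (+$447 billion) = −$303.96 billion.
Expenditure multiplier = 1/(1 − c + m) = 1/(1 − 0.68 + 0.21) = 1/0.53 ≈ 1.887.
The tax multiplier is −c × k ≈ −1.283, so ΔY = k × (−c·ΔT) = (−$303.96 billion) / 0.53 ≈ −$573.5 billion.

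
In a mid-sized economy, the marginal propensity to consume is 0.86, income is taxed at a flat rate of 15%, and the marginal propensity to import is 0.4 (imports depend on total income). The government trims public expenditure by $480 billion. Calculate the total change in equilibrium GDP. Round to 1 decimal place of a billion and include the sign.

Government-spending multiplier = 1/(1 − c(1−t) + m) = 1/(1 − 0.86×0.85 + 0.4) = 1/0.669 ≈ 1.495.
ΔY = k × ΔG = (−$480 billion) / 0.669 ≈ −$717.5 billion.

−$717.5 billion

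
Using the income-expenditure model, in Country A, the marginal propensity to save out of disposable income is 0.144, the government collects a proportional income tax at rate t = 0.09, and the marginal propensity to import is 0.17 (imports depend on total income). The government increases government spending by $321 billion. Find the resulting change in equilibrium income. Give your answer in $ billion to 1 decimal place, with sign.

+$820.9 billion

MPC = 1 − MPS = 1 − 0.144 = 0.856.
Government-spending multiplier = 1/(1 − c(1−t) + m) = 1/(1 − 0.856×0.91 + 0.17) = 1/0.39104 ≈ 2.557.
ΔY = k × ΔG = (+$321 billion) / 0.39104 ≈ +$820.9 billion.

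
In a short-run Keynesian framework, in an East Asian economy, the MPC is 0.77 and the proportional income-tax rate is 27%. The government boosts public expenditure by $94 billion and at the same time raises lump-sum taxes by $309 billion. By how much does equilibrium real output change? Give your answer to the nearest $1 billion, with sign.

Expenditure multiplier = 1/(1 − c(1−t)) = 1/(1 − 0.77×0.73) = 1/0.4379 ≈ 2.284.
ΔG contributes k·ΔG = (+$94 billion) / 0.4379 ≈ +$214.7 billion.
ΔT of +$309 billion changes first-round spending by −c·ΔT = −$237.93 billion, contributing k·(−c·ΔT) = (−$237.93 billion) / 0.4379 ≈ −$543.3 billion.
Net ΔY = k(ΔG − c·ΔT) = (−$143.93 billion) / 0.4379 ≈ −$329 billion.

−$329 billion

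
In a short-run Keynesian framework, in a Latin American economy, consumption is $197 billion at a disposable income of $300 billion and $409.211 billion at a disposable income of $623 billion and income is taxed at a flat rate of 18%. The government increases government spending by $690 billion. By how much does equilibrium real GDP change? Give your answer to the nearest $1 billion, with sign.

+$1,496 billion

MPC = ΔC/ΔYd = (409.211 − 197)/(623 − 300) = 212.211/323 = 0.657.
Expenditure multiplier = 1/(1 − c(1−t)) = 1/(1 − 0.657×0.82) = 1/0.46126 ≈ 2.168.
ΔY = k × ΔG = (+$690 billion) / 0.46126 ≈ +$1,496 billion.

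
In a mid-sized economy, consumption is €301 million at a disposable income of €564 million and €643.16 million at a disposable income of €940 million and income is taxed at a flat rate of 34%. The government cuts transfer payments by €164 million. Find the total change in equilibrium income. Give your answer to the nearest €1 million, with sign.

−€374 million

MPC = ΔC/ΔYd = (643.16 − 301)/(940 − 564) = 342.16/376 = 0.91.
The transfer change shifts disposable income by −€164 million, so first-round consumption changes by c·ΔTR = 0.91 × (−€164 million) = −€149.24 million.
Expenditure multiplier = 1/(1 − c(1−t)) = 1/(1 − 0.91×0.66) = 1/0.3994 ≈ 2.504.
The transfer multiplier is c × k ≈ 2.278, so ΔY = k × (c·ΔTR) = (−€149.24 million) / 0.3994 ≈ −€374 million.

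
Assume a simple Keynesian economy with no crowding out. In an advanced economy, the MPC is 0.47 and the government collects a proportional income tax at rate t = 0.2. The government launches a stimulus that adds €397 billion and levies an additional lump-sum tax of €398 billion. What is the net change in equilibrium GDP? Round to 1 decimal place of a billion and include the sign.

Expenditure multiplier = 1/(1 − c(1−t)) = 1/(1 − 0.47×0.8) = 1/0.624 ≈ 1.603.
ΔG contributes k·ΔG = (+€397 billion) / 0.624 ≈ +€636.2 billion.
ΔT of +€398 billion changes first-round spending by −c·ΔT = −€187.06 billion, contributing k·(−c·ΔT) = (−€187.06 billion) / 0.624 ≈ −€299.8 billion.
Net ΔY = k(ΔG − c·ΔT) = (+€209.94 billion) / 0.624 ≈ +€336.4 billion.

+€336.4 billion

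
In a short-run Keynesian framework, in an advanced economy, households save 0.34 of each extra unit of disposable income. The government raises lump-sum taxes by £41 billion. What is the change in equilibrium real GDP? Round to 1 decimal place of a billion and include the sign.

MPC = 1 − MPS = 1 − 0.34 = 0.66.
A lump-sum tax change of +£41 billion shifts disposable income by −£41 billion; first-round consumption changes by −c × ΔT = −0.66 × (+£41 billion) = −£27.06 billion.
Expenditure multiplier = 1/(1 − MPC) = 1/(1 − 0.66) = 1/0.34 ≈ 2.941.
The tax multiplier is −c × k ≈ −1.941, so ΔY = k × (−c·ΔT) = (−£27.06 billion) / 0.34 ≈ −£79.6 billion.

−£79.6 billion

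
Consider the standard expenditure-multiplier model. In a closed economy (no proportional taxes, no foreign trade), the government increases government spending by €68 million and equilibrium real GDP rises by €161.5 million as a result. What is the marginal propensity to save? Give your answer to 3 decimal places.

Implied spending multiplier k = ΔY/ΔG = 161.5/68 = 2.375.
Since k = 1/(1 − MPC), MPC = 1 − 1/k = 1 − ΔG/ΔY = 1 − 68/161.5 ≈ 0.579.
MPS = 1 − MPC = 0.421.

0.421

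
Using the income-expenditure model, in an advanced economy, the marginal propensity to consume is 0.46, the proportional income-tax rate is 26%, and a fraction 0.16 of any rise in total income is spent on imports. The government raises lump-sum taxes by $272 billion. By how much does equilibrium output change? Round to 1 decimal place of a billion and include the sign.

−$152.7 billion

A lump-sum tax change of +$272 billion shifts disposable income by −$272 billion; first-round consumption changes by −c × ΔT = −0.46 × (+$272 billion) = −$125.12 billion.
Expenditure multiplier = 1/(1 − c(1−t) + m) = 1/(1 − 0.46×0.74 + 0.16) = 1/0.8196 ≈ 1.22.
The tax multiplier is −c × k ≈ −0.561, so ΔY = k × (−c·ΔT) = (−$125.12 billion) / 0.8196 ≈ −$152.7 billion.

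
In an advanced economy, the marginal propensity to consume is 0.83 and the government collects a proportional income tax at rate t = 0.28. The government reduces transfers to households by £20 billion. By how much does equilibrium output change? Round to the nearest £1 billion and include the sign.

The transfer change shifts disposable income by −£20 billion, so first-round consumption changes by c·ΔTR = 0.83 × (−£20 billion) = −£16.6 billion.
Expenditure multiplier = 1/(1 − c(1−t)) = 1/(1 − 0.83×0.72) = 1/0.4024 ≈ 2.485.
The transfer multiplier is c × k ≈ 2.063, so ΔY = k × (c·ΔTR) = (−£16.6 billion) / 0.4024 ≈ −£41 billion.

−£41 billion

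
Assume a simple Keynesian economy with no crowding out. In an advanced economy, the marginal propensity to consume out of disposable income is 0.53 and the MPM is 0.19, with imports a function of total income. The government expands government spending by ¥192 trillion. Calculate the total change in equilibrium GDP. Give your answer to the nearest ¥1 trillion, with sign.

Government-spending multiplier = 1/(1 − c + m) = 1/(1 − 0.53 + 0.19) = 1/0.66 ≈ 1.515.
ΔY = k × ΔG = (+¥192 trillion) / 0.66 ≈ +¥291 trillion.

+¥291 trillion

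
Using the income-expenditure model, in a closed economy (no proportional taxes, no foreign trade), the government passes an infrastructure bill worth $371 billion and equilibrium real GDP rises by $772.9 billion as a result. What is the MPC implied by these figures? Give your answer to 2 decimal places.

Implied spending multiplier k = ΔY/ΔG = 772.9/371 ≈ 2.0833.
Since k = 1/(1 − MPC), MPC = 1 − 1/k = 1 − ΔG/ΔY = 1 − 371/772.9 ≈ 0.52.

0.52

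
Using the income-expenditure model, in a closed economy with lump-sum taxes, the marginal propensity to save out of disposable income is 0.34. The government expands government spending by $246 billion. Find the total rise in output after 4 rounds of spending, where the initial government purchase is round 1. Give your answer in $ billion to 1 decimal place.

$586.2 billion

MPC = 1 − MPS = 1 − 0.34 = 0.66.
Round 1 adds ΔG = $246 billion; each later round is MPC = 0.66 times the previous.
After 4 rounds: 246 + 162.36 + 107.1576 + 70.724016 = ΔG·(1 − c^4)/(1 − c) = 246 × (1 − 0.18974736)/0.34 ≈ $586.2 billion.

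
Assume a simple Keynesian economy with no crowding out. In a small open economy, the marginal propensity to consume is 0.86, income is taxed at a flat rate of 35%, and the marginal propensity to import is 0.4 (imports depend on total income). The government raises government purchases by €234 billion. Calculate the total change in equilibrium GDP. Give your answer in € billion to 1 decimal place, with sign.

Expenditure multiplier = 1/(1 − c(1−t) + m) = 1/(1 − 0.86×0.65 + 0.4) = 1/0.841 ≈ 1.189.
ΔY = k × ΔG = (+€234 billion) / 0.841 ≈ +€278.2 billion.

+€278.2 billion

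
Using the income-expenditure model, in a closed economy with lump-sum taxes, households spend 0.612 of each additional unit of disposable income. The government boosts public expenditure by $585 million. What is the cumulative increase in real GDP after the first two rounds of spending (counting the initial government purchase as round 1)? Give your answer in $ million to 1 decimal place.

Round 1 adds ΔG = $585 million; each later round is MPC = 0.612 times the previous.
After 2 rounds: 585 + 358.02 = ΔG·(1 − c^2)/(1 − c) = 585 × (1 − 0.374544)/0.388 ≈ $943 million.

$943.0 million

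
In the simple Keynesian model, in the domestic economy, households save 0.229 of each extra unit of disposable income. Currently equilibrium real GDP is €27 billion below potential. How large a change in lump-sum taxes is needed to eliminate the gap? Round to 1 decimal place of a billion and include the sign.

MPC = 1 − MPS = 1 − 0.229 = 0.771.
Spending multiplier = 1/(1 − MPC) = 1/(1 − 0.771) = 1/0.229 ≈ 4.367.
Tax multiplier = −c·k = −0.771/0.229 ≈ −3.367. Need ΔY = +€27 billion, so ΔT = ΔY/(−c·k) = −(+€27 billion) × 0.229 / 0.771 ≈ −€8 billion.
The government should cut lump-sum taxes by €8 billion.

−€8.0 billion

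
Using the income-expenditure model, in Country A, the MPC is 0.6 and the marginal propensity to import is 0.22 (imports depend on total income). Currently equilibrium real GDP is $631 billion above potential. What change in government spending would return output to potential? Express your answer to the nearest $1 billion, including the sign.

−$391 billion

Spending multiplier = 1/(1 − c + m) = 1/(1 − 0.6 + 0.22) = 1/0.62 ≈ 1.613.
Need ΔY = −$631 billion, so ΔG = ΔY/k = (−$631 billion) × 0.62 ≈ −$391 billion.
The government should cut government spending by $391 billion.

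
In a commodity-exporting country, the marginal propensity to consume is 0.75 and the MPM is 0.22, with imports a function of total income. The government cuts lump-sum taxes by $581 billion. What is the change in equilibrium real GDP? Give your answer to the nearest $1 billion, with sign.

+$927 billion

A lump-sum tax change of −$581 billion shifts disposable income by +$581 billion; first-round consumption changes by −c × ΔT = −0.75 × (−$581 billion) = +$435.75 billion.
Expenditure multiplier = 1/(1 − c + m) = 1/(1 − 0.75 + 0.22) = 1/0.47 ≈ 2.128.
The tax multiplier is −c × k ≈ −1.596, so ΔY = k × (−c·ΔT) = (+$435.75 billion) / 0.47 ≈ +$927 billion.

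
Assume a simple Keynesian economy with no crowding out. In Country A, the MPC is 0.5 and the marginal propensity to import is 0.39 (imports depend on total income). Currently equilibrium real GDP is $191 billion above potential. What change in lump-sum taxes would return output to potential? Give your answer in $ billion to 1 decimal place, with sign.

Spending multiplier = 1/(1 − c + m) = 1/(1 − 0.5 + 0.39) = 1/0.89 ≈ 1.124.
Tax multiplier = −c·k = −0.5/0.89 ≈ −0.562. Need ΔY = −$191 billion, so ΔT = ΔY/(−c·k) = −(−$191 billion) × 0.89 / 0.5 ≈ +$340 billion.
The government should raise lump-sum taxes by $340 billion.

+$340.0 billion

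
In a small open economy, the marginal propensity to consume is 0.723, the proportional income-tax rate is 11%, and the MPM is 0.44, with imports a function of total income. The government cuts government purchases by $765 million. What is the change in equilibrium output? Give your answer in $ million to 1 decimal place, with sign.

−$960.4 million

Government-spending multiplier = 1/(1 − c(1−t) + m) = 1/(1 − 0.723×0.89 + 0.44) = 1/0.79653 ≈ 1.255.
ΔY = k × ΔG = (−$765 million) / 0.79653 ≈ −$960.4 million.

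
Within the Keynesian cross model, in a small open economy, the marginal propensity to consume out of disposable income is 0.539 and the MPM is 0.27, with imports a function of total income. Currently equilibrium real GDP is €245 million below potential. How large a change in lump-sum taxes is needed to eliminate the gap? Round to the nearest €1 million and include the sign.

Spending multiplier = 1/(1 − c + m) = 1/(1 − 0.539 + 0.27) = 1/0.731 ≈ 1.368.
Tax multiplier = −c·k = −0.539/0.731 ≈ −0.737. Need ΔY = +€245 million, so ΔT = ΔY/(−c·k) = −(+€245 million) × 0.731 / 0.539 ≈ −€332 million.
The government should cut lump-sum taxes by €332 million.

−€332 million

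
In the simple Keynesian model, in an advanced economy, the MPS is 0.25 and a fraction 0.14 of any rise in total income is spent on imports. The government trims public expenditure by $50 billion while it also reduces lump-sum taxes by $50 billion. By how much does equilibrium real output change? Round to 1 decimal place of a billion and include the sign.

−$32.1 billion

MPC = 1 − MPS = 1 − 0.25 = 0.75.
Expenditure multiplier = 1/(1 − c + m) = 1/(1 − 0.75 + 0.14) = 1/0.39 ≈ 2.564.
ΔG contributes k·ΔG = (−$50 billion) / 0.39 ≈ −$128.2 billion.
ΔT of −$50 billion changes first-round spending by −c·ΔT = +$37.5 billion, contributing k·(−c·ΔT) = (+$37.5 billion) / 0.39 ≈ +$96.2 billion.
Net ΔY = k(ΔG − c·ΔT) = (−$12.5 billion) / 0.39 ≈ −$32.1 billion.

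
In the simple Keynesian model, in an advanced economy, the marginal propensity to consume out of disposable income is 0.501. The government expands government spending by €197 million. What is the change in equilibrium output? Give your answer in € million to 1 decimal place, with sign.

Spending multiplier = 1/(1 − MPC) = 1/(1 − 0.501) = 1/0.499 ≈ 2.004.
ΔY = k × ΔG = (+€197 million) / 0.499 ≈ +€394.8 million.

+€394.8 million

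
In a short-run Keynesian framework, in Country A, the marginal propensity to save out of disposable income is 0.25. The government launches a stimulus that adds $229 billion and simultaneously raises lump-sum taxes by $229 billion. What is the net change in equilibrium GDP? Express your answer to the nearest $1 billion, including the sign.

MPC = 1 − MPS = 1 − 0.25 = 0.75.
Expenditure multiplier = 1/(1 − MPC) = 1/(1 − 0.75) = 1/0.25 = 4.
ΔG contributes k·ΔG = (+$229 billion) / 0.25 = +$916 billion.
ΔT of +$229 billion changes first-round spending by −c·ΔT = −$171.75 billion, contributing k·(−c·ΔT) = (−$171.75 billion) / 0.25 = −$687 billion.
With ΔG = ΔT and no other leakages, the balanced-budget multiplier is 1, so ΔY = ΔG = +$229 billion.

+$229 billion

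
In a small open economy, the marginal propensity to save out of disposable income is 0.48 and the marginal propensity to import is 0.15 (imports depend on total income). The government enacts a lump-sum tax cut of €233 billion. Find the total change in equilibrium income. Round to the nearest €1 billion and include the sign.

MPC = 1 − MPS = 1 − 0.48 = 0.52.
A lump-sum tax change of −€233 billion shifts disposable income by +€233 billion; first-round consumption changes by −c × ΔT = −0.52 × (−€233 billion) = +€121.16 billion.
Expenditure multiplier = 1/(1 − c + m) = 1/(1 − 0.52 + 0.15) = 1/0.63 ≈ 1.587.
The tax multiplier is −c × k ≈ −0.825, so ΔY = k × (−c·ΔT) = (+€121.16 billion) / 0.63 ≈ +€192 billion.

+€192 billion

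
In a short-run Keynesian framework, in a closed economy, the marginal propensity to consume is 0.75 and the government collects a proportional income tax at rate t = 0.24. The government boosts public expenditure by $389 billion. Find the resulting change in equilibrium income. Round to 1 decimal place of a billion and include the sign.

Spending multiplier = 1/(1 − c(1−t)) = 1/(1 − 0.75×0.76) = 1/0.43 ≈ 2.326.
ΔY = k × ΔG = (+$389 billion) / 0.43 ≈ +$904.7 billion.

+$904.7 billion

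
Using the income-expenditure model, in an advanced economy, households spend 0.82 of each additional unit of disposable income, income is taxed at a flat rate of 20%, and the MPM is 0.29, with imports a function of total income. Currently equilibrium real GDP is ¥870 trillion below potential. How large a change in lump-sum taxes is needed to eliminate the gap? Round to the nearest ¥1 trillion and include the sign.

Spending multiplier = 1/(1 − c(1−t) + m) = 1/(1 − 0.82×0.8 + 0.29) = 1/0.634 ≈ 1.577.
Tax multiplier = −c·k = −0.82/0.634 ≈ −1.293. Need ΔY = +¥870 trillion, so ΔT = ΔY/(−c·k) = −(+¥870 trillion) × 0.634 / 0.82 ≈ −¥673 trillion.
The government should cut lump-sum taxes by ¥673 trillion.

−¥673 trillion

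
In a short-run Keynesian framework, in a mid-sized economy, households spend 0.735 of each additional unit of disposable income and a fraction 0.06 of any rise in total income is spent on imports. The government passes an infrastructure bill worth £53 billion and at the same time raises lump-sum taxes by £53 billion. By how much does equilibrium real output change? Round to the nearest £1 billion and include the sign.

+£43 billion

Expenditure multiplier = 1/(1 − c + m) = 1/(1 − 0.735 + 0.06) = 1/0.325 ≈ 3.077.
ΔG contributes k·ΔG = (+£53 billion) / 0.325 ≈ +£163.1 billion.
ΔT of +£53 billion changes first-round spending by −c·ΔT = −£38.955 billion, contributing k·(−c·ΔT) = (−£38.955 billion) / 0.325 ≈ −£119.9 billion.
Net ΔY = k(ΔG − c·ΔT) = (+£14.045 billion) / 0.325 ≈ +£43 billion.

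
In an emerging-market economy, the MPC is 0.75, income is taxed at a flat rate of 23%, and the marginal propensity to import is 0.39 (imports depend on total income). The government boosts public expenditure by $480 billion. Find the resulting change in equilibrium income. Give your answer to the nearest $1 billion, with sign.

+$591 billion

Expenditure multiplier = 1/(1 − c(1−t) + m) = 1/(1 − 0.75×0.77 + 0.39) = 1/0.8125 ≈ 1.231.
ΔY = k × ΔG = (+$480 billion) / 0.8125 ≈ +$591 billion.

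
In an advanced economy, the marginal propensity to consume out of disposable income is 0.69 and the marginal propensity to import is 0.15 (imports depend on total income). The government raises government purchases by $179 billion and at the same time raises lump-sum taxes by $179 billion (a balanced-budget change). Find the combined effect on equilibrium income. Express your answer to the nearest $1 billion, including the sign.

+$121 billion

Expenditure multiplier = 1/(1 − c + m) = 1/(1 − 0.69 + 0.15) = 1/0.46 ≈ 2.174.
ΔG contributes k·ΔG = (+$179 billion) / 0.46 ≈ +$389.1 billion.
ΔT of +$179 billion changes first-round spending by −c·ΔT = −$123.51 billion, contributing k·(−c·ΔT) = (−$123.51 billion) / 0.46 = −$268.5 billion.
Net ΔY = k(ΔG − c·ΔT) = (+$55.49 billion) / 0.46 ≈ +$121 billion.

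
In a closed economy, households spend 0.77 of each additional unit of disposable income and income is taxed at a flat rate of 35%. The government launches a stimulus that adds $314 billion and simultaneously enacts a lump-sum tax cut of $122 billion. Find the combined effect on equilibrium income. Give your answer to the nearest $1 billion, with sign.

Expenditure multiplier = 1/(1 − c(1−t)) = 1/(1 − 0.77×0.65) = 1/0.4995 ≈ 2.002.
ΔG contributes k·ΔG = (+$314 billion) / 0.4995 ≈ +$628.6 billion.
ΔT of −$122 billion changes first-round spending by −c·ΔT = +$93.94 billion, contributing k·(−c·ΔT) = (+$93.94 billion) / 0.4995 ≈ +$188.1 billion.
Net ΔY = k(ΔG − c·ΔT) = (+$407.94 billion) / 0.4995 ≈ +$817 billion.

+$817 billion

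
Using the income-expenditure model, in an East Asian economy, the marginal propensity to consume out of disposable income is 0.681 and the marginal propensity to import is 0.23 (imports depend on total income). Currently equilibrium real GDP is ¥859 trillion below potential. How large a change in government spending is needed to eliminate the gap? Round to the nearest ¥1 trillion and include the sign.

Spending multiplier = 1/(1 − c + m) = 1/(1 − 0.681 + 0.23) = 1/0.549 ≈ 1.821.
Need ΔY = +¥859 trillion, so ΔG = ΔY/k = (+¥859 trillion) × 0.549 ≈ +¥472 trillion.
The government should increase government spending by ¥472 trillion.

+¥472 trillion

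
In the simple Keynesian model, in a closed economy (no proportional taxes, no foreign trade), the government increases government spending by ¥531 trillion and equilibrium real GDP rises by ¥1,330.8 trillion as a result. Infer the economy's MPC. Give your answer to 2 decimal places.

Implied spending multiplier k = ΔY/ΔG = 1,330.8/531 ≈ 2.5062.
Since k = 1/(1 − MPC), MPC = 1 − 1/k = 1 − ΔG/ΔY = 1 − 531/1,330.8 ≈ 0.60.

0.60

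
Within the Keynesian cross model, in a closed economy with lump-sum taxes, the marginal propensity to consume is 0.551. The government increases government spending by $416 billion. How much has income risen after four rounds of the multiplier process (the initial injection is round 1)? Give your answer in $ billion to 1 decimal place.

Round 1 adds ΔG = $416 billion; each later round is MPC = 0.551 times the previous.
After 4 rounds: 416 + 229.216 + 126.298016 + 69.590206816 = ΔG·(1 − c^4)/(1 − c) = 416 × (1 − 0.092173567201)/0.449 ≈ $841.1 billion.

$841.1 billion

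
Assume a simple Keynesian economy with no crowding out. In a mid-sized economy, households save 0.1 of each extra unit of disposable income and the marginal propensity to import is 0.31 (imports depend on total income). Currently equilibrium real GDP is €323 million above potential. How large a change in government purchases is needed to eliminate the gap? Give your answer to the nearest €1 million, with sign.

−€132 million

MPC = 1 − MPS = 1 − 0.1 = 0.9.
Spending multiplier = 1/(1 − c + m) = 1/(1 − 0.9 + 0.31) = 1/0.41 ≈ 2.439.
Need ΔY = −€323 million, so ΔG = ΔY/k = (−€323 million) × 0.41 ≈ −€132 million.
The government should cut government purchases by €132 million.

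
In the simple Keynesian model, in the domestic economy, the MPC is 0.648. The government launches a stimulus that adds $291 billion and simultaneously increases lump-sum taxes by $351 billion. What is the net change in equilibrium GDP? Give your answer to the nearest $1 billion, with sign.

Expenditure multiplier = 1/(1 − MPC) = 1/(1 − 0.648) = 1/0.352 ≈ 2.841.
ΔG contributes k·ΔG = (+$291 billion) / 0.352 ≈ +$826.7 billion.
ΔT of +$351 billion changes first-round spending by −c·ΔT = −$227.448 billion, contributing k·(−c·ΔT) = (−$227.448 billion) / 0.352 ≈ −$646.2 billion.
Net ΔY = k(ΔG − c·ΔT) = (+$63.552 billion) / 0.352 ≈ +$181 billion.

+$181 billion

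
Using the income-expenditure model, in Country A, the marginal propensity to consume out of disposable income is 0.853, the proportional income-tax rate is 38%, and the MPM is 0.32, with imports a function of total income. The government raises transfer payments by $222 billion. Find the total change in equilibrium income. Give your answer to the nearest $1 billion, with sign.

The transfer change shifts disposable income by +$222 billion, so first-round consumption changes by c·ΔTR = 0.853 × (+$222 billion) = +$189.366 billion.
Expenditure multiplier = 1/(1 − c(1−t) + m) = 1/(1 − 0.853×0.62 + 0.32) = 1/0.79114 ≈ 1.264.
The transfer multiplier is c × k ≈ 1.078, so ΔY = k × (c·ΔTR) = (+$189.366 billion) / 0.79114 ≈ +$239 billion.

+$239 billion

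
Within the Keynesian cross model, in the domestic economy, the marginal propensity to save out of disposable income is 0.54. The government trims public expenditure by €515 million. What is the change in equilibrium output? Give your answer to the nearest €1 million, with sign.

−€954 million

MPC = 1 − MPS = 1 − 0.54 = 0.46.
Expenditure multiplier = 1/(1 − MPC) = 1/(1 − 0.46) = 1/0.54 ≈ 1.852.
ΔY = k × ΔG = (−€515 million) / 0.54 ≈ −€954 million.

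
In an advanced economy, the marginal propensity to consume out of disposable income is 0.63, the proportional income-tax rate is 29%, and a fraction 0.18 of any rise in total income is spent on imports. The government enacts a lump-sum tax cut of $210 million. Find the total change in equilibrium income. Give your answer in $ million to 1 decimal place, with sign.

+$180.6 million

A lump-sum tax change of −$210 million shifts disposable income by +$210 million; first-round consumption changes by −c × ΔT = −0.63 × (−$210 million) = +$132.3 million.
Expenditure multiplier = 1/(1 − c(1−t) + m) = 1/(1 − 0.63×0.71 + 0.18) = 1/0.7327 ≈ 1.365.
The tax multiplier is −c × k ≈ −0.86, so ΔY = k × (−c·ΔT) = (+$132.3 million) / 0.7327 ≈ +$180.6 million.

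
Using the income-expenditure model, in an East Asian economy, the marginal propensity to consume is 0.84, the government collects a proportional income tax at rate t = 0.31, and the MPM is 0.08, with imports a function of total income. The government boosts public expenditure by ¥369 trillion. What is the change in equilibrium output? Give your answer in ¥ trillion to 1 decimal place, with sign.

Expenditure multiplier = 1/(1 − c(1−t) + m) = 1/(1 − 0.84×0.69 + 0.08) = 1/0.5004 ≈ 1.998.
ΔY = k × ΔG = (+¥369 trillion) / 0.5004 ≈ +¥737.4 trillion.

+¥737.4 trillion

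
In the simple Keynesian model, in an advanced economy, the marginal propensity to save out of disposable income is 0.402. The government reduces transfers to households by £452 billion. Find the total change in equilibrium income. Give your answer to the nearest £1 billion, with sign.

−£672 billion

MPC = 1 − MPS = 1 − 0.402 = 0.598.
The transfer change shifts disposable income by −£452 billion, so first-round consumption changes by c·ΔTR = 0.598 × (−£452 billion) = −£270.296 billion.
Expenditure multiplier = 1/(1 − MPC) = 1/(1 − 0.598) = 1/0.402 ≈ 2.488.
The transfer multiplier is c × k ≈ 1.488, so ΔY = k × (c·ΔTR) = (−£270.296 billion) / 0.402 ≈ −£672 billion.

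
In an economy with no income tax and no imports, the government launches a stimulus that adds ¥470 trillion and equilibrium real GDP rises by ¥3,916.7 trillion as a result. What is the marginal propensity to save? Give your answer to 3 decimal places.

0.120

Implied spending multiplier k = ΔY/ΔG = 3,916.7/470 ≈ 8.3334.
Since k = 1/(1 − MPC), MPC = 1 − 1/k = 1 − ΔG/ΔY = 1 − 470/3,916.7 ≈ 0.880.
MPS = 1 − MPC = 0.120.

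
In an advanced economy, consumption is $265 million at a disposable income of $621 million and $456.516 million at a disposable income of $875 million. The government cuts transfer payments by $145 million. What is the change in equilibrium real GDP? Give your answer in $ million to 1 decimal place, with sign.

MPC = ΔC/ΔYd = (456.516 − 265)/(875 − 621) = 191.516/254 = 0.754.
The transfer change shifts disposable income by −$145 million, so first-round consumption changes by c·ΔTR = 0.754 × (−$145 million) = −$109.33 million.
Expenditure multiplier = 1/(1 − MPC) = 1/(1 − 0.754) = 1/0.246 ≈ 4.065.
The transfer multiplier is c × k ≈ 3.065, so ΔY = k × (c·ΔTR) = (−$109.33 million) / 0.246 ≈ −$444.4 million.

−$444.4 million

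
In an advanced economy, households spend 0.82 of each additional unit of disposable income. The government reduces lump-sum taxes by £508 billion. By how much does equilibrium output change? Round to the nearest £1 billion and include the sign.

+£2,314 billion

A lump-sum tax change of −£508 billion shifts disposable income by +£508 billion; first-round consumption changes by −c × ΔT = −0.82 × (−£508 billion) = +£416.56 billion.
Expenditure multiplier = 1/(1 − MPC) = 1/(1 − 0.82) = 1/0.18 ≈ 5.556.
The tax multiplier is −c × k ≈ −4.556, so ΔY = k × (−c·ΔT) = (+£416.56 billion) / 0.18 ≈ +£2,314 billion.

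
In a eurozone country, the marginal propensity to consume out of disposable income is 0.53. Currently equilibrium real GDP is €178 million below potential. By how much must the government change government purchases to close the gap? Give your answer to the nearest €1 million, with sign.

Spending multiplier = 1/(1 − MPC) = 1/(1 − 0.53) = 1/0.47 ≈ 2.128.
Need ΔY = +€178 million, so ΔG = ΔY/k = (+€178 million) × 0.47 ≈ +€84 million.
The government should increase government purchases by €84 million.

+€84 million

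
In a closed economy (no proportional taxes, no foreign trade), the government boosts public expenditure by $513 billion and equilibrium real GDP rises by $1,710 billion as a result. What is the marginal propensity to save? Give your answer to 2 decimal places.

0.30

Implied spending multiplier k = ΔY/ΔG = 1,710/513 ≈ 3.3333.
Since k = 1/(1 − MPC), MPC = 1 − 1/k = 1 − ΔG/ΔY = 1 − 513/1,710 = 0.70.
MPS = 1 − MPC = 0.30.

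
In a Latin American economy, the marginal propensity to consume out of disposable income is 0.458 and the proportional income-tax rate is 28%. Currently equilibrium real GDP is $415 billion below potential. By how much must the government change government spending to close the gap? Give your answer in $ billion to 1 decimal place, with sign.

Spending multiplier = 1/(1 − c(1−t)) = 1/(1 − 0.458×0.72) = 1/0.67024 ≈ 1.492.
Need ΔY = +$415 billion, so ΔG = ΔY/k = (+$415 billion) × 0.67024 ≈ +$278.1 billion.
The government should increase government spending by $278.1 billion.

+$278.1 billion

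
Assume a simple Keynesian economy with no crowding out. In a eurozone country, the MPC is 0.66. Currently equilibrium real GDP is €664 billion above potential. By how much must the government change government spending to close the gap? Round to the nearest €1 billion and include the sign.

−€226 billion

Spending multiplier = 1/(1 − MPC) = 1/(1 − 0.66) = 1/0.34 ≈ 2.941.
Need ΔY = −€664 billion, so ΔG = ΔY/k = (−€664 billion) × 0.34 ≈ −€226 billion.
The government should cut government spending by €226 billion.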